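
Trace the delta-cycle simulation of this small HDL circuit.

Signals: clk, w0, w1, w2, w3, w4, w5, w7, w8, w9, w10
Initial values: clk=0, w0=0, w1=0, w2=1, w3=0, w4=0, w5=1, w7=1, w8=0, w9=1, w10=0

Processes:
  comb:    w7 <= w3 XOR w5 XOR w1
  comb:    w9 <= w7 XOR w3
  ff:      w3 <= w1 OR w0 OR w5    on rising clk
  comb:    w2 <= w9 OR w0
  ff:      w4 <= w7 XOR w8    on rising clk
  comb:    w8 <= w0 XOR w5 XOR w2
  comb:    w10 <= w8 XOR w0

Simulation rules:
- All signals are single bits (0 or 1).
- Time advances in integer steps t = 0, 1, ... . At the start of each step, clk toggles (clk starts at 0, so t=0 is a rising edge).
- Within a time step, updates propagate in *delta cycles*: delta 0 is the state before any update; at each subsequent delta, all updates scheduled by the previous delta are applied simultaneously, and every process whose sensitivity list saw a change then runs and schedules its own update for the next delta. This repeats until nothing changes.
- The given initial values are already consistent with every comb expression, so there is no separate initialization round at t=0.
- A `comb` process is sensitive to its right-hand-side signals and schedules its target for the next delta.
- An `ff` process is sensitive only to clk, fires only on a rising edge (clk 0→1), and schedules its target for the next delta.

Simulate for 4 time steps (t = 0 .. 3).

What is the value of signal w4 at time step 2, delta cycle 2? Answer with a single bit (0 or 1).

t=0 Δ0: w5=1 w2=1 w1=0 w3=0 w4=0 w8=0 clk=0 w9=1 w0=0 w10=0 w7=1
  Δ1: clk:0→1
  Δ2: w3:0→1, w4:0→1
  Δ3: w9:1→0, w7:1→0
  Δ4: w2:1→0, w9:0→1
  Δ5: w2:0→1, w8:0→1
  Δ6: w8:1→0, w10:0→1
  Δ7: w10:1→0
  (7Δ to stable)
t=1 Δ0: w5=1 w2=1 w1=0 w3=1 w4=1 w8=0 clk=1 w9=1 w0=0 w10=0 w7=0
  Δ1: clk:1→0
  (1Δ to stable)
t=2 Δ0: w5=1 w2=1 w1=0 w3=1 w4=1 w8=0 clk=0 w9=1 w0=0 w10=0 w7=0
  Δ1: clk:0→1
  Δ2: w4:1→0
  (2Δ to stable)
t=3 Δ0: w5=1 w2=1 w1=0 w3=1 w4=0 w8=0 clk=1 w9=1 w0=0 w10=0 w7=0
  Δ1: clk:1→0
  (1Δ to stable)

0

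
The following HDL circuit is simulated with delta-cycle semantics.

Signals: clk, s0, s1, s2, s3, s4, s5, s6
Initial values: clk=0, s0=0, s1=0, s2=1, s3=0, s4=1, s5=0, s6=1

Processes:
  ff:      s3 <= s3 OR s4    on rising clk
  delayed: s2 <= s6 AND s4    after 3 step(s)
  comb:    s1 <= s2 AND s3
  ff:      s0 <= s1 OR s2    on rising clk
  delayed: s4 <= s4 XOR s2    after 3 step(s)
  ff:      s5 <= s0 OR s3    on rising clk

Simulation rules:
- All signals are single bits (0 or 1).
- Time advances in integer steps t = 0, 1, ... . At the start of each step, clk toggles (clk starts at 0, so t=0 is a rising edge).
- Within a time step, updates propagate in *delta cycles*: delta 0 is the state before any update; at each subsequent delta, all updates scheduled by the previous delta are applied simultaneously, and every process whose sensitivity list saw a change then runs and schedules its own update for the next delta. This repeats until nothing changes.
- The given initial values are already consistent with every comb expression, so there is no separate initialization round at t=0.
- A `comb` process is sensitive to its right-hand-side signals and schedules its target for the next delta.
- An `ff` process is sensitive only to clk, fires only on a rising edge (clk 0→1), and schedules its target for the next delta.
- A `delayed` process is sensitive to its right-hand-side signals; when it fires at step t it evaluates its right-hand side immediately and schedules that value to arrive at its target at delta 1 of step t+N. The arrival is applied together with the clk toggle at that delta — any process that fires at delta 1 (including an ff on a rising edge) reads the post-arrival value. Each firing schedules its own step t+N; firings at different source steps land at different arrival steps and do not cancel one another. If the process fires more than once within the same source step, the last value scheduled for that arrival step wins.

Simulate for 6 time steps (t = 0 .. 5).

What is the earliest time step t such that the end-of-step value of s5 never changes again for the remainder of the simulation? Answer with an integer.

2

[bits: s5,s2,s1,s0,clk,s3,s6,s4]
t=0: Δ0=01000011 Δ1=01001011 Δ2=01011111 Δ3=01111111 | 3Δ
t=1: Δ0=01111111 Δ1=01110111 | 1Δ
t=2: Δ0=01110111 Δ1=01111111 Δ2=11111111 | 2Δ
t=3: Δ0=11111111 Δ1=11110111 | 1Δ
t=4: Δ0=11110111 Δ1=11111111 | 1Δ
t=5: Δ0=11111111 Δ1=11110111 | 1Δ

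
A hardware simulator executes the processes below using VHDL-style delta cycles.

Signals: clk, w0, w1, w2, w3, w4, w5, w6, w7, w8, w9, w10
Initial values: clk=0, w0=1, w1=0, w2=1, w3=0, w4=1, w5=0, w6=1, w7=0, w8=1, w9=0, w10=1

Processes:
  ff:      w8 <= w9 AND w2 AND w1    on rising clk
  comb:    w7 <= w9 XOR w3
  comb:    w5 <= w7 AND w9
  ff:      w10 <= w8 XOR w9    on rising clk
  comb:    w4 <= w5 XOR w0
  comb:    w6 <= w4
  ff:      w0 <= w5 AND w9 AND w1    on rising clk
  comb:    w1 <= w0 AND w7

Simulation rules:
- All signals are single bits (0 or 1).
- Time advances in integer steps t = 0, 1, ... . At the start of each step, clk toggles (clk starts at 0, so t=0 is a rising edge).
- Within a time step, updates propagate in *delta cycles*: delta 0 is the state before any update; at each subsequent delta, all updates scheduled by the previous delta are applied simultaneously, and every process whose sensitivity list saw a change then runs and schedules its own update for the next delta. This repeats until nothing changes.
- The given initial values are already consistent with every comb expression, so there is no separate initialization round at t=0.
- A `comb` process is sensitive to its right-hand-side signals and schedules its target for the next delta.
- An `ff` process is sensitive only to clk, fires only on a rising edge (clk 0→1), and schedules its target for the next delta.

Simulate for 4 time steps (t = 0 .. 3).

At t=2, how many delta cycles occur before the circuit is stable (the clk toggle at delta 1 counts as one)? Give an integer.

2

t0.Δ0 w7=0 w9=0 clk=0 w0=1 w4=1 w1=0 w5=0 w6=1 w8=1 w10=1 w3=0 w2=1
t0.Δ1 w7=0 w9=0 clk=1 w0=1 w4=1 w1=0 w5=0 w6=1 w8=1 w10=1 w3=0 w2=1
t0.Δ2 w7=0 w9=0 clk=1 w0=0 w4=1 w1=0 w5=0 w6=1 w8=0 w10=1 w3=0 w2=1
t0.Δ3 w7=0 w9=0 clk=1 w0=0 w4=0 w1=0 w5=0 w6=1 w8=0 w10=1 w3=0 w2=1
t0.Δ4 w7=0 w9=0 clk=1 w0=0 w4=0 w1=0 w5=0 w6=0 w8=0 w10=1 w3=0 w2=1
t1.Δ0 w7=0 w9=0 clk=1 w0=0 w4=0 w1=0 w5=0 w6=0 w8=0 w10=1 w3=0 w2=1
t1.Δ1 w7=0 w9=0 clk=0 w0=0 w4=0 w1=0 w5=0 w6=0 w8=0 w10=1 w3=0 w2=1
t2.Δ0 w7=0 w9=0 clk=0 w0=0 w4=0 w1=0 w5=0 w6=0 w8=0 w10=1 w3=0 w2=1
t2.Δ1 w7=0 w9=0 clk=1 w0=0 w4=0 w1=0 w5=0 w6=0 w8=0 w10=1 w3=0 w2=1
t2.Δ2 w7=0 w9=0 clk=1 w0=0 w4=0 w1=0 w5=0 w6=0 w8=0 w10=0 w3=0 w2=1
t3.Δ0 w7=0 w9=0 clk=1 w0=0 w4=0 w1=0 w5=0 w6=0 w8=0 w10=0 w3=0 w2=1
t3.Δ1 w7=0 w9=0 clk=0 w0=0 w4=0 w1=0 w5=0 w6=0 w8=0 w10=0 w3=0 w2=1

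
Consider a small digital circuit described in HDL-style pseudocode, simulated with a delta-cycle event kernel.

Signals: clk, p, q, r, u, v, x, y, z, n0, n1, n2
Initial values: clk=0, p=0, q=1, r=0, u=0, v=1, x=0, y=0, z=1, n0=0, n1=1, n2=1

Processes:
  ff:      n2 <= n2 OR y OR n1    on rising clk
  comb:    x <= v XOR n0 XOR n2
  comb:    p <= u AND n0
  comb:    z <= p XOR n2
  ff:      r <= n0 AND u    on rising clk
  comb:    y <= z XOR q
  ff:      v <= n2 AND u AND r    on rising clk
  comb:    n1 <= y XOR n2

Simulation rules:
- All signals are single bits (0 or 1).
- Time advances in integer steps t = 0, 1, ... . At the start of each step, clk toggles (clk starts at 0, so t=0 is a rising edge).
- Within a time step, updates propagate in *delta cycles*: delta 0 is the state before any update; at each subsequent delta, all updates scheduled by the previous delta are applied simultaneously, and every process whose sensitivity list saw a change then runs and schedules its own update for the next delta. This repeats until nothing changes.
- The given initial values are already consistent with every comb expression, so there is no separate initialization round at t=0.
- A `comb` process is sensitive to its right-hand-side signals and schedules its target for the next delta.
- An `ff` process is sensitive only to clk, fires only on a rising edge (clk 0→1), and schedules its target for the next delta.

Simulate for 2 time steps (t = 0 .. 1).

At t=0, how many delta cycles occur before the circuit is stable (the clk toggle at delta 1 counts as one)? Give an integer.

t0.Δ0 clk=0 z=1 p=0 y=0 q=1 v=1 u=0 n0=0 r=0 n2=1 x=0 n1=1
t0.Δ1 clk=1 z=1 p=0 y=0 q=1 v=1 u=0 n0=0 r=0 n2=1 x=0 n1=1
t0.Δ2 clk=1 z=1 p=0 y=0 q=1 v=0 u=0 n0=0 r=0 n2=1 x=0 n1=1
t0.Δ3 clk=1 z=1 p=0 y=0 q=1 v=0 u=0 n0=0 r=0 n2=1 x=1 n1=1
t1.Δ0 clk=1 z=1 p=0 y=0 q=1 v=0 u=0 n0=0 r=0 n2=1 x=1 n1=1
t1.Δ1 clk=0 z=1 p=0 y=0 q=1 v=0 u=0 n0=0 r=0 n2=1 x=1 n1=1

3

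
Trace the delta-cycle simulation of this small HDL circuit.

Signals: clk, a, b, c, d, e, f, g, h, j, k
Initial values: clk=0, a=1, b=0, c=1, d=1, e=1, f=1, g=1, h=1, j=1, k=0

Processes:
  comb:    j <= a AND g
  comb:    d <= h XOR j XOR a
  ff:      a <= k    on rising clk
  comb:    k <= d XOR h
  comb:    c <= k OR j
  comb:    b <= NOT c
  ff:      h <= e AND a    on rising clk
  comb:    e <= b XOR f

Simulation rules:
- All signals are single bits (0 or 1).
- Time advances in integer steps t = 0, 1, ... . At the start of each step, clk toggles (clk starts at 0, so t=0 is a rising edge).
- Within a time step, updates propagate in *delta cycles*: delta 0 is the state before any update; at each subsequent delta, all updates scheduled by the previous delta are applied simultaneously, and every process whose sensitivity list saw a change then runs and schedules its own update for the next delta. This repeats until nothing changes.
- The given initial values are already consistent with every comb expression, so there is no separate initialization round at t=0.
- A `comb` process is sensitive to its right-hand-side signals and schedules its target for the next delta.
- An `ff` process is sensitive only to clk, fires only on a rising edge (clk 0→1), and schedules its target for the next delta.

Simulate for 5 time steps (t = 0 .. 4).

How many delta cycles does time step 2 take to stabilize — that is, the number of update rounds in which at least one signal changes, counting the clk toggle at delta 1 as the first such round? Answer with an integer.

7

[bits: h,c,g,d,b,clk,f,j,a,e,k]
t=0: Δ0=11110011110 Δ1=11110111110 Δ2=11110111010 Δ3=11100110010 Δ4=10110110011 Δ5=11111110010 Δ6=10110110000 Δ7=10111110010 Δ8=10111110000 | 8Δ
t=1: Δ0=10111110000 Δ1=10111010000 | 1Δ
t=2: Δ0=10111010000 Δ1=10111110000 Δ2=00111110000 Δ3=00101110001 Δ4=01101110000 Δ5=00100110000 Δ6=00101110010 Δ7=00101110000 | 7Δ
t=3: Δ0=00101110000 Δ1=00101010000 | 1Δ
t=4: Δ0=00101010000 Δ1=00101110000 | 1Δ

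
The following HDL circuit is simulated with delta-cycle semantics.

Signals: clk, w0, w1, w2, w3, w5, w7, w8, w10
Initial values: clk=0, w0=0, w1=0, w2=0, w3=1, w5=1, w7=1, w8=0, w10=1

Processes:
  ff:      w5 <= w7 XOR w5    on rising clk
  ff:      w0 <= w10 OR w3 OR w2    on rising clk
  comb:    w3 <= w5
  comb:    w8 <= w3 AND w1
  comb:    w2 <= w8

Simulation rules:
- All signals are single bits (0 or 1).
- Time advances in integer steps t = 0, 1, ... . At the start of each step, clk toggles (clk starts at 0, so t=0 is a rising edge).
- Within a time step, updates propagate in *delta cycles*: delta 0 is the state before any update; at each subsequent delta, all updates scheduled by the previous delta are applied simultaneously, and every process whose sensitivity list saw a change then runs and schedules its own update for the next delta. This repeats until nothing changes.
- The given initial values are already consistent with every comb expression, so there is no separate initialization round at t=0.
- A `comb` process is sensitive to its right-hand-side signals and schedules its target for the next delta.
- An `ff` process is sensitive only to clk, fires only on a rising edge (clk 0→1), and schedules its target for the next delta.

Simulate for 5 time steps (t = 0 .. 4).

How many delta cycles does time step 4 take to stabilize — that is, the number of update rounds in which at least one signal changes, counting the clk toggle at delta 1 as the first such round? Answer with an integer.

3

t=0 Δ0: w2=0 w1=0 w10=1 w3=1 clk=0 w8=0 w5=1 w7=1 w0=0
  Δ1: clk:0→1
  Δ2: w5:1→0, w0:0→1
  Δ3: w3:1→0
  (3Δ to stable)
t=1 Δ0: w2=0 w1=0 w10=1 w3=0 clk=1 w8=0 w5=0 w7=1 w0=1
  Δ1: clk:1→0
  (1Δ to stable)
t=2 Δ0: w2=0 w1=0 w10=1 w3=0 clk=0 w8=0 w5=0 w7=1 w0=1
  Δ1: clk:0→1
  Δ2: w5:0→1
  Δ3: w3:0→1
  (3Δ to stable)
t=3 Δ0: w2=0 w1=0 w10=1 w3=1 clk=1 w8=0 w5=1 w7=1 w0=1
  Δ1: clk:1→0
  (1Δ to stable)
t=4 Δ0: w2=0 w1=0 w10=1 w3=1 clk=0 w8=0 w5=1 w7=1 w0=1
  Δ1: clk:0→1
  Δ2: w5:1→0
  Δ3: w3:1→0
  (3Δ to stable)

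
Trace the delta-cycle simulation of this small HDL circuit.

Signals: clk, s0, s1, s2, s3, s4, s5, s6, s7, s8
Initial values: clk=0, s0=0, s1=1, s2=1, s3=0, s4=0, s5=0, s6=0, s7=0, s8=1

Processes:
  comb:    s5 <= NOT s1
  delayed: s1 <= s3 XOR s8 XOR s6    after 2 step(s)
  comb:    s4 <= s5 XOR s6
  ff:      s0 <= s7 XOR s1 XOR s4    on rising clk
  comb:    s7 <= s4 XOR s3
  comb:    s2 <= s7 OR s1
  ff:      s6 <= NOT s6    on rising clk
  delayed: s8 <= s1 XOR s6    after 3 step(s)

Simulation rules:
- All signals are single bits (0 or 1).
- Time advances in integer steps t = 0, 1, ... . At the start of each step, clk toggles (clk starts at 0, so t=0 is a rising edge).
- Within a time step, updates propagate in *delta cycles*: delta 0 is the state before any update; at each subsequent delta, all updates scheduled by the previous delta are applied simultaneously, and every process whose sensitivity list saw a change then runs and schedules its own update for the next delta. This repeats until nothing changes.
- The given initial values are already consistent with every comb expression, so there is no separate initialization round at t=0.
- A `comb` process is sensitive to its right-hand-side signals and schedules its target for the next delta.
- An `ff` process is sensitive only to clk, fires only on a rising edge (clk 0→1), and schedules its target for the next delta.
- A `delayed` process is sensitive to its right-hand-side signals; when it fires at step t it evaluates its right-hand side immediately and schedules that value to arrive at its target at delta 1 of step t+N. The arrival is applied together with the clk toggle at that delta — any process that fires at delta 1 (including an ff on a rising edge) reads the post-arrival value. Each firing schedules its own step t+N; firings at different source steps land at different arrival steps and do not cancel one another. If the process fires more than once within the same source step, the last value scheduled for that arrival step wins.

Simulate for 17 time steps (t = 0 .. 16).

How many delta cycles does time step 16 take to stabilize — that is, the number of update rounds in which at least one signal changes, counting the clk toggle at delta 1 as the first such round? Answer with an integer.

t0.Δ0 s7=0 s8=1 clk=0 s5=0 s6=0 s2=1 s1=1 s3=0 s4=0 s0=0
t0.Δ1 s7=0 s8=1 clk=1 s5=0 s6=0 s2=1 s1=1 s3=0 s4=0 s0=0
t0.Δ2 s7=0 s8=1 clk=1 s5=0 s6=1 s2=1 s1=1 s3=0 s4=0 s0=1
t0.Δ3 s7=0 s8=1 clk=1 s5=0 s6=1 s2=1 s1=1 s3=0 s4=1 s0=1
t0.Δ4 s7=1 s8=1 clk=1 s5=0 s6=1 s2=1 s1=1 s3=0 s4=1 s0=1
t1.Δ0 s7=1 s8=1 clk=1 s5=0 s6=1 s2=1 s1=1 s3=0 s4=1 s0=1
t1.Δ1 s7=1 s8=1 clk=0 s5=0 s6=1 s2=1 s1=1 s3=0 s4=1 s0=1
t2.Δ0 s7=1 s8=1 clk=0 s5=0 s6=1 s2=1 s1=1 s3=0 s4=1 s0=1
t2.Δ1 s7=1 s8=1 clk=1 s5=0 s6=1 s2=1 s1=0 s3=0 s4=1 s0=1
t2.Δ2 s7=1 s8=1 clk=1 s5=1 s6=0 s2=1 s1=0 s3=0 s4=1 s0=0
t3.Δ0 s7=1 s8=1 clk=1 s5=1 s6=0 s2=1 s1=0 s3=0 s4=1 s0=0
t3.Δ1 s7=1 s8=0 clk=0 s5=1 s6=0 s2=1 s1=0 s3=0 s4=1 s0=0
t4.Δ0 s7=1 s8=0 clk=0 s5=1 s6=0 s2=1 s1=0 s3=0 s4=1 s0=0
t4.Δ1 s7=1 s8=0 clk=1 s5=1 s6=0 s2=1 s1=1 s3=0 s4=1 s0=0
t4.Δ2 s7=1 s8=0 clk=1 s5=0 s6=1 s2=1 s1=1 s3=0 s4=1 s0=1
t5.Δ0 s7=1 s8=0 clk=1 s5=0 s6=1 s2=1 s1=1 s3=0 s4=1 s0=1
t5.Δ1 s7=1 s8=0 clk=0 s5=0 s6=1 s2=1 s1=0 s3=0 s4=1 s0=1
t5.Δ2 s7=1 s8=0 clk=0 s5=1 s6=1 s2=1 s1=0 s3=0 s4=1 s0=1
t5.Δ3 s7=1 s8=0 clk=0 s5=1 s6=1 s2=1 s1=0 s3=0 s4=0 s0=1
t5.Δ4 s7=0 s8=0 clk=0 s5=1 s6=1 s2=1 s1=0 s3=0 s4=0 s0=1
t5.Δ5 s7=0 s8=0 clk=0 s5=1 s6=1 s2=0 s1=0 s3=0 s4=0 s0=1
t6.Δ0 s7=0 s8=0 clk=0 s5=1 s6=1 s2=0 s1=0 s3=0 s4=0 s0=1
t6.Δ1 s7=0 s8=0 clk=1 s5=1 s6=1 s2=0 s1=1 s3=0 s4=0 s0=1
t6.Δ2 s7=0 s8=0 clk=1 s5=0 s6=0 s2=1 s1=1 s3=0 s4=0 s0=1
t7.Δ0 s7=0 s8=0 clk=1 s5=0 s6=0 s2=1 s1=1 s3=0 s4=0 s0=1
t7.Δ1 s7=0 s8=0 clk=0 s5=0 s6=0 s2=1 s1=1 s3=0 s4=0 s0=1
t8.Δ0 s7=0 s8=0 clk=0 s5=0 s6=0 s2=1 s1=1 s3=0 s4=0 s0=1
t8.Δ1 s7=0 s8=1 clk=1 s5=0 s6=0 s2=1 s1=0 s3=0 s4=0 s0=1
t8.Δ2 s7=0 s8=1 clk=1 s5=1 s6=1 s2=0 s1=0 s3=0 s4=0 s0=0
t9.Δ0 s7=0 s8=1 clk=1 s5=1 s6=1 s2=0 s1=0 s3=0 s4=0 s0=0
t9.Δ1 s7=0 s8=1 clk=0 s5=1 s6=1 s2=0 s1=0 s3=0 s4=0 s0=0
t10.Δ0 s7=0 s8=1 clk=0 s5=1 s6=1 s2=0 s1=0 s3=0 s4=0 s0=0
t10.Δ1 s7=0 s8=1 clk=1 s5=1 s6=1 s2=0 s1=0 s3=0 s4=0 s0=0
t10.Δ2 s7=0 s8=1 clk=1 s5=1 s6=0 s2=0 s1=0 s3=0 s4=0 s0=0
t10.Δ3 s7=0 s8=1 clk=1 s5=1 s6=0 s2=0 s1=0 s3=0 s4=1 s0=0
t10.Δ4 s7=1 s8=1 clk=1 s5=1 s6=0 s2=0 s1=0 s3=0 s4=1 s0=0
t10.Δ5 s7=1 s8=1 clk=1 s5=1 s6=0 s2=1 s1=0 s3=0 s4=1 s0=0
t11.Δ0 s7=1 s8=1 clk=1 s5=1 s6=0 s2=1 s1=0 s3=0 s4=1 s0=0
t11.Δ1 s7=1 s8=1 clk=0 s5=1 s6=0 s2=1 s1=0 s3=0 s4=1 s0=0
t12.Δ0 s7=1 s8=1 clk=0 s5=1 s6=0 s2=1 s1=0 s3=0 s4=1 s0=0
t12.Δ1 s7=1 s8=1 clk=1 s5=1 s6=0 s2=1 s1=1 s3=0 s4=1 s0=0
t12.Δ2 s7=1 s8=1 clk=1 s5=0 s6=1 s2=1 s1=1 s3=0 s4=1 s0=1
t13.Δ0 s7=1 s8=1 clk=1 s5=0 s6=1 s2=1 s1=1 s3=0 s4=1 s0=1
t13.Δ1 s7=1 s8=0 clk=0 s5=0 s6=1 s2=1 s1=1 s3=0 s4=1 s0=1
t14.Δ0 s7=1 s8=0 clk=0 s5=0 s6=1 s2=1 s1=1 s3=0 s4=1 s0=1
t14.Δ1 s7=1 s8=0 clk=1 s5=0 s6=1 s2=1 s1=0 s3=0 s4=1 s0=1
t14.Δ2 s7=1 s8=0 clk=1 s5=1 s6=0 s2=1 s1=0 s3=0 s4=1 s0=0
t15.Δ0 s7=1 s8=0 clk=1 s5=1 s6=0 s2=1 s1=0 s3=0 s4=1 s0=0
t15.Δ1 s7=1 s8=0 clk=0 s5=1 s6=0 s2=1 s1=1 s3=0 s4=1 s0=0
t15.Δ2 s7=1 s8=0 clk=0 s5=0 s6=0 s2=1 s1=1 s3=0 s4=1 s0=0
t15.Δ3 s7=1 s8=0 clk=0 s5=0 s6=0 s2=1 s1=1 s3=0 s4=0 s0=0
t15.Δ4 s7=0 s8=0 clk=0 s5=0 s6=0 s2=1 s1=1 s3=0 s4=0 s0=0
t16.Δ0 s7=0 s8=0 clk=0 s5=0 s6=0 s2=1 s1=1 s3=0 s4=0 s0=0
t16.Δ1 s7=0 s8=0 clk=1 s5=0 s6=0 s2=1 s1=0 s3=0 s4=0 s0=0
t16.Δ2 s7=0 s8=0 clk=1 s5=1 s6=1 s2=0 s1=0 s3=0 s4=0 s0=0

2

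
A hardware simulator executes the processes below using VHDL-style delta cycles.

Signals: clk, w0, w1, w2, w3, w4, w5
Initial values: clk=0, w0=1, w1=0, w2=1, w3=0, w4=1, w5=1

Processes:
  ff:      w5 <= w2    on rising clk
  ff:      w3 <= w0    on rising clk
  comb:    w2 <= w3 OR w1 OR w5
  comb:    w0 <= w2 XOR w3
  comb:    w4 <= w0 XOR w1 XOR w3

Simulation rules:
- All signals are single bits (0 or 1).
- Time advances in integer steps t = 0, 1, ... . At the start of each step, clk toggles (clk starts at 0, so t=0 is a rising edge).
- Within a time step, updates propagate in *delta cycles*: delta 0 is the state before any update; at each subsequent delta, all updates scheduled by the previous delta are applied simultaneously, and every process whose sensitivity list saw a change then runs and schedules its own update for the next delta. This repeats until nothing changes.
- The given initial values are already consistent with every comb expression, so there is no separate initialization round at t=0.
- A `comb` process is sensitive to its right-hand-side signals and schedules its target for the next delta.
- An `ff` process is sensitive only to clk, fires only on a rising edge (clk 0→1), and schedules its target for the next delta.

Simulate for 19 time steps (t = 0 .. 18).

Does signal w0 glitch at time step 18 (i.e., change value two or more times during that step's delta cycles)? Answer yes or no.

t0.Δ0 w0=1 w4=1 clk=0 w2=1 w3=0 w5=1 w1=0
t0.Δ1 w0=1 w4=1 clk=1 w2=1 w3=0 w5=1 w1=0
t0.Δ2 w0=1 w4=1 clk=1 w2=1 w3=1 w5=1 w1=0
t0.Δ3 w0=0 w4=0 clk=1 w2=1 w3=1 w5=1 w1=0
t0.Δ4 w0=0 w4=1 clk=1 w2=1 w3=1 w5=1 w1=0
t1.Δ0 w0=0 w4=1 clk=1 w2=1 w3=1 w5=1 w1=0
t1.Δ1 w0=0 w4=1 clk=0 w2=1 w3=1 w5=1 w1=0
t2.Δ0 w0=0 w4=1 clk=0 w2=1 w3=1 w5=1 w1=0
t2.Δ1 w0=0 w4=1 clk=1 w2=1 w3=1 w5=1 w1=0
t2.Δ2 w0=0 w4=1 clk=1 w2=1 w3=0 w5=1 w1=0
t2.Δ3 w0=1 w4=0 clk=1 w2=1 w3=0 w5=1 w1=0
t2.Δ4 w0=1 w4=1 clk=1 w2=1 w3=0 w5=1 w1=0
t3.Δ0 w0=1 w4=1 clk=1 w2=1 w3=0 w5=1 w1=0
t3.Δ1 w0=1 w4=1 clk=0 w2=1 w3=0 w5=1 w1=0
t4.Δ0 w0=1 w4=1 clk=0 w2=1 w3=0 w5=1 w1=0
t4.Δ1 w0=1 w4=1 clk=1 w2=1 w3=0 w5=1 w1=0
t4.Δ2 w0=1 w4=1 clk=1 w2=1 w3=1 w5=1 w1=0
t4.Δ3 w0=0 w4=0 clk=1 w2=1 w3=1 w5=1 w1=0
t4.Δ4 w0=0 w4=1 clk=1 w2=1 w3=1 w5=1 w1=0
t5.Δ0 w0=0 w4=1 clk=1 w2=1 w3=1 w5=1 w1=0
t5.Δ1 w0=0 w4=1 clk=0 w2=1 w3=1 w5=1 w1=0
t6.Δ0 w0=0 w4=1 clk=0 w2=1 w3=1 w5=1 w1=0
t6.Δ1 w0=0 w4=1 clk=1 w2=1 w3=1 w5=1 w1=0
t6.Δ2 w0=0 w4=1 clk=1 w2=1 w3=0 w5=1 w1=0
t6.Δ3 w0=1 w4=0 clk=1 w2=1 w3=0 w5=1 w1=0
t6.Δ4 w0=1 w4=1 clk=1 w2=1 w3=0 w5=1 w1=0
t7.Δ0 w0=1 w4=1 clk=1 w2=1 w3=0 w5=1 w1=0
t7.Δ1 w0=1 w4=1 clk=0 w2=1 w3=0 w5=1 w1=0
t8.Δ0 w0=1 w4=1 clk=0 w2=1 w3=0 w5=1 w1=0
t8.Δ1 w0=1 w4=1 clk=1 w2=1 w3=0 w5=1 w1=0
t8.Δ2 w0=1 w4=1 clk=1 w2=1 w3=1 w5=1 w1=0
t8.Δ3 w0=0 w4=0 clk=1 w2=1 w3=1 w5=1 w1=0
t8.Δ4 w0=0 w4=1 clk=1 w2=1 w3=1 w5=1 w1=0
t9.Δ0 w0=0 w4=1 clk=1 w2=1 w3=1 w5=1 w1=0
t9.Δ1 w0=0 w4=1 clk=0 w2=1 w3=1 w5=1 w1=0
t10.Δ0 w0=0 w4=1 clk=0 w2=1 w3=1 w5=1 w1=0
t10.Δ1 w0=0 w4=1 clk=1 w2=1 w3=1 w5=1 w1=0
t10.Δ2 w0=0 w4=1 clk=1 w2=1 w3=0 w5=1 w1=0
t10.Δ3 w0=1 w4=0 clk=1 w2=1 w3=0 w5=1 w1=0
t10.Δ4 w0=1 w4=1 clk=1 w2=1 w3=0 w5=1 w1=0
t11.Δ0 w0=1 w4=1 clk=1 w2=1 w3=0 w5=1 w1=0
t11.Δ1 w0=1 w4=1 clk=0 w2=1 w3=0 w5=1 w1=0
t12.Δ0 w0=1 w4=1 clk=0 w2=1 w3=0 w5=1 w1=0
t12.Δ1 w0=1 w4=1 clk=1 w2=1 w3=0 w5=1 w1=0
t12.Δ2 w0=1 w4=1 clk=1 w2=1 w3=1 w5=1 w1=0
t12.Δ3 w0=0 w4=0 clk=1 w2=1 w3=1 w5=1 w1=0
t12.Δ4 w0=0 w4=1 clk=1 w2=1 w3=1 w5=1 w1=0
t13.Δ0 w0=0 w4=1 clk=1 w2=1 w3=1 w5=1 w1=0
t13.Δ1 w0=0 w4=1 clk=0 w2=1 w3=1 w5=1 w1=0
t14.Δ0 w0=0 w4=1 clk=0 w2=1 w3=1 w5=1 w1=0
t14.Δ1 w0=0 w4=1 clk=1 w2=1 w3=1 w5=1 w1=0
t14.Δ2 w0=0 w4=1 clk=1 w2=1 w3=0 w5=1 w1=0
t14.Δ3 w0=1 w4=0 clk=1 w2=1 w3=0 w5=1 w1=0
t14.Δ4 w0=1 w4=1 clk=1 w2=1 w3=0 w5=1 w1=0
t15.Δ0 w0=1 w4=1 clk=1 w2=1 w3=0 w5=1 w1=0
t15.Δ1 w0=1 w4=1 clk=0 w2=1 w3=0 w5=1 w1=0
t16.Δ0 w0=1 w4=1 clk=0 w2=1 w3=0 w5=1 w1=0
t16.Δ1 w0=1 w4=1 clk=1 w2=1 w3=0 w5=1 w1=0
t16.Δ2 w0=1 w4=1 clk=1 w2=1 w3=1 w5=1 w1=0
t16.Δ3 w0=0 w4=0 clk=1 w2=1 w3=1 w5=1 w1=0
t16.Δ4 w0=0 w4=1 clk=1 w2=1 w3=1 w5=1 w1=0
t17.Δ0 w0=0 w4=1 clk=1 w2=1 w3=1 w5=1 w1=0
t17.Δ1 w0=0 w4=1 clk=0 w2=1 w3=1 w5=1 w1=0
t18.Δ0 w0=0 w4=1 clk=0 w2=1 w3=1 w5=1 w1=0
t18.Δ1 w0=0 w4=1 clk=1 w2=1 w3=1 w5=1 w1=0
t18.Δ2 w0=0 w4=1 clk=1 w2=1 w3=0 w5=1 w1=0
t18.Δ3 w0=1 w4=0 clk=1 w2=1 w3=0 w5=1 w1=0
t18.Δ4 w0=1 w4=1 clk=1 w2=1 w3=0 w5=1 w1=0

no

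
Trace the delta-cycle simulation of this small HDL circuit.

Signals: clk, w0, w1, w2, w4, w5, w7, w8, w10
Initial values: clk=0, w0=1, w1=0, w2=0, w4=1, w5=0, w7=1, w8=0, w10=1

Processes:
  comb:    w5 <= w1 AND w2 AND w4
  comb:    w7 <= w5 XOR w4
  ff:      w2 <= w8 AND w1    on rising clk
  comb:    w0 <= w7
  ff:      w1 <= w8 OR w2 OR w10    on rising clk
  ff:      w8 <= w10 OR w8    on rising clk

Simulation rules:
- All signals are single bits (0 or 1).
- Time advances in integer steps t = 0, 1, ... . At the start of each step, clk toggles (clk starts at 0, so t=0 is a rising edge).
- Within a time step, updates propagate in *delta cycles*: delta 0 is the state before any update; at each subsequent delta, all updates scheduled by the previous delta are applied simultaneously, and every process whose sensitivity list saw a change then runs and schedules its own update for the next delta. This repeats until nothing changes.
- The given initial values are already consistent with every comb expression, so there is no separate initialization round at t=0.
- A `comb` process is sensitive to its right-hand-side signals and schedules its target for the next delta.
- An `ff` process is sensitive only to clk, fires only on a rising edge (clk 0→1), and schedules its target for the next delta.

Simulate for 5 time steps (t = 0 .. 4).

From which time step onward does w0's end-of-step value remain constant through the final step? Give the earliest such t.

2

t0.Δ0 w1=0 w5=0 w4=1 w0=1 w8=0 clk=0 w7=1 w2=0 w10=1
t0.Δ1 w1=0 w5=0 w4=1 w0=1 w8=0 clk=1 w7=1 w2=0 w10=1
t0.Δ2 w1=1 w5=0 w4=1 w0=1 w8=1 clk=1 w7=1 w2=0 w10=1
t1.Δ0 w1=1 w5=0 w4=1 w0=1 w8=1 clk=1 w7=1 w2=0 w10=1
t1.Δ1 w1=1 w5=0 w4=1 w0=1 w8=1 clk=0 w7=1 w2=0 w10=1
t2.Δ0 w1=1 w5=0 w4=1 w0=1 w8=1 clk=0 w7=1 w2=0 w10=1
t2.Δ1 w1=1 w5=0 w4=1 w0=1 w8=1 clk=1 w7=1 w2=0 w10=1
t2.Δ2 w1=1 w5=0 w4=1 w0=1 w8=1 clk=1 w7=1 w2=1 w10=1
t2.Δ3 w1=1 w5=1 w4=1 w0=1 w8=1 clk=1 w7=1 w2=1 w10=1
t2.Δ4 w1=1 w5=1 w4=1 w0=1 w8=1 clk=1 w7=0 w2=1 w10=1
t2.Δ5 w1=1 w5=1 w4=1 w0=0 w8=1 clk=1 w7=0 w2=1 w10=1
t3.Δ0 w1=1 w5=1 w4=1 w0=0 w8=1 clk=1 w7=0 w2=1 w10=1
t3.Δ1 w1=1 w5=1 w4=1 w0=0 w8=1 clk=0 w7=0 w2=1 w10=1
t4.Δ0 w1=1 w5=1 w4=1 w0=0 w8=1 clk=0 w7=0 w2=1 w10=1
t4.Δ1 w1=1 w5=1 w4=1 w0=0 w8=1 clk=1 w7=0 w2=1 w10=1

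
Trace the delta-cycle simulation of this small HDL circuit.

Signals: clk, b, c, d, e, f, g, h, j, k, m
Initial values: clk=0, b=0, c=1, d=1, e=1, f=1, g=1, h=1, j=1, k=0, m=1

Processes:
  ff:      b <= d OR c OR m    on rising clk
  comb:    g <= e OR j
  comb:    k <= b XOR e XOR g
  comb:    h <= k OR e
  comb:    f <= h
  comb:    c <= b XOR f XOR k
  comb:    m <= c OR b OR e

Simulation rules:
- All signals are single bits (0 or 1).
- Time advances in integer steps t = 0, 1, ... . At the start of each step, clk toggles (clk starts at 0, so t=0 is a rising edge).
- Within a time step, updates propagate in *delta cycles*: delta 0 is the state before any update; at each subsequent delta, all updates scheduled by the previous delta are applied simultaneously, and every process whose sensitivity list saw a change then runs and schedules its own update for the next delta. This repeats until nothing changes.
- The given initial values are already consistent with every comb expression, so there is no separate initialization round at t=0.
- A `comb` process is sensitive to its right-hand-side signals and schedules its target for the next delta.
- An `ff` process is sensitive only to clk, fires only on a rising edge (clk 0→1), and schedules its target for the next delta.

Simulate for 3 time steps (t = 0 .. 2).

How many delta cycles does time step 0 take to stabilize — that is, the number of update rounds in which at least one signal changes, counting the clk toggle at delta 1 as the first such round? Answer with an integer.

t0.Δ0 d=1 c=1 j=1 b=0 k=0 f=1 h=1 e=1 g=1 clk=0 m=1
t0.Δ1 d=1 c=1 j=1 b=0 k=0 f=1 h=1 e=1 g=1 clk=1 m=1
t0.Δ2 d=1 c=1 j=1 b=1 k=0 f=1 h=1 e=1 g=1 clk=1 m=1
t0.Δ3 d=1 c=0 j=1 b=1 k=1 f=1 h=1 e=1 g=1 clk=1 m=1
t0.Δ4 d=1 c=1 j=1 b=1 k=1 f=1 h=1 e=1 g=1 clk=1 m=1
t1.Δ0 d=1 c=1 j=1 b=1 k=1 f=1 h=1 e=1 g=1 clk=1 m=1
t1.Δ1 d=1 c=1 j=1 b=1 k=1 f=1 h=1 e=1 g=1 clk=0 m=1
t2.Δ0 d=1 c=1 j=1 b=1 k=1 f=1 h=1 e=1 g=1 clk=0 m=1
t2.Δ1 d=1 c=1 j=1 b=1 k=1 f=1 h=1 e=1 g=1 clk=1 m=1

4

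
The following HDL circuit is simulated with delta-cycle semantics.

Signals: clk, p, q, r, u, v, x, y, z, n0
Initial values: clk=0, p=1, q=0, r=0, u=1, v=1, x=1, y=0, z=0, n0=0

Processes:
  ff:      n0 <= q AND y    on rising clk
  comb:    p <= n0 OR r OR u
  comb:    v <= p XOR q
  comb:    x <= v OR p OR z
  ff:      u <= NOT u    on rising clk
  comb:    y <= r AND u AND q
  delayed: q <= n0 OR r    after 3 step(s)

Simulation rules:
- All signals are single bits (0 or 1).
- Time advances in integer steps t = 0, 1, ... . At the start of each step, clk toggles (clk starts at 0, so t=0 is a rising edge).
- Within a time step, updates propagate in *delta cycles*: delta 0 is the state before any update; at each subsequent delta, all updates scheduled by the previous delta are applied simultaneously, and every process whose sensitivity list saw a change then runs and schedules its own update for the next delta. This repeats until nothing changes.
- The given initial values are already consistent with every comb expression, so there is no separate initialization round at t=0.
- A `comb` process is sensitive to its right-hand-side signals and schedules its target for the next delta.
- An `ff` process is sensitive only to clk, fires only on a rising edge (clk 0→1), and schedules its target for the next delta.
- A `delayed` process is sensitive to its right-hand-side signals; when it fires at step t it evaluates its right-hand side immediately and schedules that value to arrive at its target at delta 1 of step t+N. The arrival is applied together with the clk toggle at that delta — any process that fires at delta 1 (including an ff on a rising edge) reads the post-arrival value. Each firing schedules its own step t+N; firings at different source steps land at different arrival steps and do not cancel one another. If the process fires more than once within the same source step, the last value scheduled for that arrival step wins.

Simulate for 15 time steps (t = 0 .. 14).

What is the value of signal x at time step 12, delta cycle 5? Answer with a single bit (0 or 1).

0

t0.Δ0 clk=0 u=1 p=1 r=0 v=1 q=0 z=0 n0=0 y=0 x=1
t0.Δ1 clk=1 u=1 p=1 r=0 v=1 q=0 z=0 n0=0 y=0 x=1
t0.Δ2 clk=1 u=0 p=1 r=0 v=1 q=0 z=0 n0=0 y=0 x=1
t0.Δ3 clk=1 u=0 p=0 r=0 v=1 q=0 z=0 n0=0 y=0 x=1
t0.Δ4 clk=1 u=0 p=0 r=0 v=0 q=0 z=0 n0=0 y=0 x=1
t0.Δ5 clk=1 u=0 p=0 r=0 v=0 q=0 z=0 n0=0 y=0 x=0
t1.Δ0 clk=1 u=0 p=0 r=0 v=0 q=0 z=0 n0=0 y=0 x=0
t1.Δ1 clk=0 u=0 p=0 r=0 v=0 q=0 z=0 n0=0 y=0 x=0
t2.Δ0 clk=0 u=0 p=0 r=0 v=0 q=0 z=0 n0=0 y=0 x=0
t2.Δ1 clk=1 u=0 p=0 r=0 v=0 q=0 z=0 n0=0 y=0 x=0
t2.Δ2 clk=1 u=1 p=0 r=0 v=0 q=0 z=0 n0=0 y=0 x=0
t2.Δ3 clk=1 u=1 p=1 r=0 v=0 q=0 z=0 n0=0 y=0 x=0
t2.Δ4 clk=1 u=1 p=1 r=0 v=1 q=0 z=0 n0=0 y=0 x=1
t3.Δ0 clk=1 u=1 p=1 r=0 v=1 q=0 z=0 n0=0 y=0 x=1
t3.Δ1 clk=0 u=1 p=1 r=0 v=1 q=0 z=0 n0=0 y=0 x=1
t4.Δ0 clk=0 u=1 p=1 r=0 v=1 q=0 z=0 n0=0 y=0 x=1
t4.Δ1 clk=1 u=1 p=1 r=0 v=1 q=0 z=0 n0=0 y=0 x=1
t4.Δ2 clk=1 u=0 p=1 r=0 v=1 q=0 z=0 n0=0 y=0 x=1
t4.Δ3 clk=1 u=0 p=0 r=0 v=1 q=0 z=0 n0=0 y=0 x=1
t4.Δ4 clk=1 u=0 p=0 r=0 v=0 q=0 z=0 n0=0 y=0 x=1
t4.Δ5 clk=1 u=0 p=0 r=0 v=0 q=0 z=0 n0=0 y=0 x=0
t5.Δ0 clk=1 u=0 p=0 r=0 v=0 q=0 z=0 n0=0 y=0 x=0
t5.Δ1 clk=0 u=0 p=0 r=0 v=0 q=0 z=0 n0=0 y=0 x=0
t6.Δ0 clk=0 u=0 p=0 r=0 v=0 q=0 z=0 n0=0 y=0 x=0
t6.Δ1 clk=1 u=0 p=0 r=0 v=0 q=0 z=0 n0=0 y=0 x=0
t6.Δ2 clk=1 u=1 p=0 r=0 v=0 q=0 z=0 n0=0 y=0 x=0
t6.Δ3 clk=1 u=1 p=1 r=0 v=0 q=0 z=0 n0=0 y=0 x=0
t6.Δ4 clk=1 u=1 p=1 r=0 v=1 q=0 z=0 n0=0 y=0 x=1
t7.Δ0 clk=1 u=1 p=1 r=0 v=1 q=0 z=0 n0=0 y=0 x=1
t7.Δ1 clk=0 u=1 p=1 r=0 v=1 q=0 z=0 n0=0 y=0 x=1
t8.Δ0 clk=0 u=1 p=1 r=0 v=1 q=0 z=0 n0=0 y=0 x=1
t8.Δ1 clk=1 u=1 p=1 r=0 v=1 q=0 z=0 n0=0 y=0 x=1
t8.Δ2 clk=1 u=0 p=1 r=0 v=1 q=0 z=0 n0=0 y=0 x=1
t8.Δ3 clk=1 u=0 p=0 r=0 v=1 q=0 z=0 n0=0 y=0 x=1
t8.Δ4 clk=1 u=0 p=0 r=0 v=0 q=0 z=0 n0=0 y=0 x=1
t8.Δ5 clk=1 u=0 p=0 r=0 v=0 q=0 z=0 n0=0 y=0 x=0
t9.Δ0 clk=1 u=0 p=0 r=0 v=0 q=0 z=0 n0=0 y=0 x=0
t9.Δ1 clk=0 u=0 p=0 r=0 v=0 q=0 z=0 n0=0 y=0 x=0
t10.Δ0 clk=0 u=0 p=0 r=0 v=0 q=0 z=0 n0=0 y=0 x=0
t10.Δ1 clk=1 u=0 p=0 r=0 v=0 q=0 z=0 n0=0 y=0 x=0
t10.Δ2 clk=1 u=1 p=0 r=0 v=0 q=0 z=0 n0=0 y=0 x=0
t10.Δ3 clk=1 u=1 p=1 r=0 v=0 q=0 z=0 n0=0 y=0 x=0
t10.Δ4 clk=1 u=1 p=1 r=0 v=1 q=0 z=0 n0=0 y=0 x=1
t11.Δ0 clk=1 u=1 p=1 r=0 v=1 q=0 z=0 n0=0 y=0 x=1
t11.Δ1 clk=0 u=1 p=1 r=0 v=1 q=0 z=0 n0=0 y=0 x=1
t12.Δ0 clk=0 u=1 p=1 r=0 v=1 q=0 z=0 n0=0 y=0 x=1
t12.Δ1 clk=1 u=1 p=1 r=0 v=1 q=0 z=0 n0=0 y=0 x=1
t12.Δ2 clk=1 u=0 p=1 r=0 v=1 q=0 z=0 n0=0 y=0 x=1
t12.Δ3 clk=1 u=0 p=0 r=0 v=1 q=0 z=0 n0=0 y=0 x=1
t12.Δ4 clk=1 u=0 p=0 r=0 v=0 q=0 z=0 n0=0 y=0 x=1
t12.Δ5 clk=1 u=0 p=0 r=0 v=0 q=0 z=0 n0=0 y=0 x=0
t13.Δ0 clk=1 u=0 p=0 r=0 v=0 q=0 z=0 n0=0 y=0 x=0
t13.Δ1 clk=0 u=0 p=0 r=0 v=0 q=0 z=0 n0=0 y=0 x=0
t14.Δ0 clk=0 u=0 p=0 r=0 v=0 q=0 z=0 n0=0 y=0 x=0
t14.Δ1 clk=1 u=0 p=0 r=0 v=0 q=0 z=0 n0=0 y=0 x=0
t14.Δ2 clk=1 u=1 p=0 r=0 v=0 q=0 z=0 n0=0 y=0 x=0
t14.Δ3 clk=1 u=1 p=1 r=0 v=0 q=0 z=0 n0=0 y=0 x=0
t14.Δ4 clk=1 u=1 p=1 r=0 v=1 q=0 z=0 n0=0 y=0 x=1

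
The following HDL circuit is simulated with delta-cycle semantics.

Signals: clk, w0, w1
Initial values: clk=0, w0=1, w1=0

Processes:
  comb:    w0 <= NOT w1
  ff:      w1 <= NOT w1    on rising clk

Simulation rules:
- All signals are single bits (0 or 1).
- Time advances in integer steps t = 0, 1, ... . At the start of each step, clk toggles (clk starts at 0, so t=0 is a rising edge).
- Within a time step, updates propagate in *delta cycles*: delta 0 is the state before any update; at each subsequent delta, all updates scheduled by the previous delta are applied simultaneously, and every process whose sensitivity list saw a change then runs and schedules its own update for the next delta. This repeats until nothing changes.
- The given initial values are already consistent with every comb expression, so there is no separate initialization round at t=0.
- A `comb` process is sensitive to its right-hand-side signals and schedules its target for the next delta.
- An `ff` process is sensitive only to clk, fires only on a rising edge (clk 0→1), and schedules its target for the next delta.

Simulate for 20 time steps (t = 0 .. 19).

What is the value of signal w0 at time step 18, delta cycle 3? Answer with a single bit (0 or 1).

1

t0.Δ0 clk=0 w1=0 w0=1
t0.Δ1 clk=1 w1=0 w0=1
t0.Δ2 clk=1 w1=1 w0=1
t0.Δ3 clk=1 w1=1 w0=0
t1.Δ0 clk=1 w1=1 w0=0
t1.Δ1 clk=0 w1=1 w0=0
t2.Δ0 clk=0 w1=1 w0=0
t2.Δ1 clk=1 w1=1 w0=0
t2.Δ2 clk=1 w1=0 w0=0
t2.Δ3 clk=1 w1=0 w0=1
t3.Δ0 clk=1 w1=0 w0=1
t3.Δ1 clk=0 w1=0 w0=1
t4.Δ0 clk=0 w1=0 w0=1
t4.Δ1 clk=1 w1=0 w0=1
t4.Δ2 clk=1 w1=1 w0=1
t4.Δ3 clk=1 w1=1 w0=0
t5.Δ0 clk=1 w1=1 w0=0
t5.Δ1 clk=0 w1=1 w0=0
t6.Δ0 clk=0 w1=1 w0=0
t6.Δ1 clk=1 w1=1 w0=0
t6.Δ2 clk=1 w1=0 w0=0
t6.Δ3 clk=1 w1=0 w0=1
t7.Δ0 clk=1 w1=0 w0=1
t7.Δ1 clk=0 w1=0 w0=1
t8.Δ0 clk=0 w1=0 w0=1
t8.Δ1 clk=1 w1=0 w0=1
t8.Δ2 clk=1 w1=1 w0=1
t8.Δ3 clk=1 w1=1 w0=0
t9.Δ0 clk=1 w1=1 w0=0
t9.Δ1 clk=0 w1=1 w0=0
t10.Δ0 clk=0 w1=1 w0=0
t10.Δ1 clk=1 w1=1 w0=0
t10.Δ2 clk=1 w1=0 w0=0
t10.Δ3 clk=1 w1=0 w0=1
t11.Δ0 clk=1 w1=0 w0=1
t11.Δ1 clk=0 w1=0 w0=1
t12.Δ0 clk=0 w1=0 w0=1
t12.Δ1 clk=1 w1=0 w0=1
t12.Δ2 clk=1 w1=1 w0=1
t12.Δ3 clk=1 w1=1 w0=0
t13.Δ0 clk=1 w1=1 w0=0
t13.Δ1 clk=0 w1=1 w0=0
t14.Δ0 clk=0 w1=1 w0=0
t14.Δ1 clk=1 w1=1 w0=0
t14.Δ2 clk=1 w1=0 w0=0
t14.Δ3 clk=1 w1=0 w0=1
t15.Δ0 clk=1 w1=0 w0=1
t15.Δ1 clk=0 w1=0 w0=1
t16.Δ0 clk=0 w1=0 w0=1
t16.Δ1 clk=1 w1=0 w0=1
t16.Δ2 clk=1 w1=1 w0=1
t16.Δ3 clk=1 w1=1 w0=0
t17.Δ0 clk=1 w1=1 w0=0
t17.Δ1 clk=0 w1=1 w0=0
t18.Δ0 clk=0 w1=1 w0=0
t18.Δ1 clk=1 w1=1 w0=0
t18.Δ2 clk=1 w1=0 w0=0
t18.Δ3 clk=1 w1=0 w0=1
t19.Δ0 clk=1 w1=0 w0=1
t19.Δ1 clk=0 w1=0 w0=1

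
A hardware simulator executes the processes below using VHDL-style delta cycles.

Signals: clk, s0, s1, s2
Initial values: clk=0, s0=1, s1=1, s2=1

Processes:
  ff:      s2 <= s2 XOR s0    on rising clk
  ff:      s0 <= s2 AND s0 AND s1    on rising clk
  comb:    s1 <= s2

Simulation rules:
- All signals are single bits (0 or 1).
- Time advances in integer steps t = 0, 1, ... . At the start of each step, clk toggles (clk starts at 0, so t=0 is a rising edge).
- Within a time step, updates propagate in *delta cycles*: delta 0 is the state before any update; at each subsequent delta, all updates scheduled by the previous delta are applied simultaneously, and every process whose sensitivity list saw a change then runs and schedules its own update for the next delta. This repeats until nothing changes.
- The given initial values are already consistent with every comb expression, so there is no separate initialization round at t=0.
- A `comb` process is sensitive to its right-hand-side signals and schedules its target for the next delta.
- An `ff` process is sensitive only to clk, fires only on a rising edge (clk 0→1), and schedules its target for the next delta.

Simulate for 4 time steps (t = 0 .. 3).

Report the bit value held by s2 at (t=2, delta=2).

1

t0.Δ0 s0=1 s2=1 s1=1 clk=0
t0.Δ1 s0=1 s2=1 s1=1 clk=1
t0.Δ2 s0=1 s2=0 s1=1 clk=1
t0.Δ3 s0=1 s2=0 s1=0 clk=1
t1.Δ0 s0=1 s2=0 s1=0 clk=1
t1.Δ1 s0=1 s2=0 s1=0 clk=0
t2.Δ0 s0=1 s2=0 s1=0 clk=0
t2.Δ1 s0=1 s2=0 s1=0 clk=1
t2.Δ2 s0=0 s2=1 s1=0 clk=1
t2.Δ3 s0=0 s2=1 s1=1 clk=1
t3.Δ0 s0=0 s2=1 s1=1 clk=1
t3.Δ1 s0=0 s2=1 s1=1 clk=0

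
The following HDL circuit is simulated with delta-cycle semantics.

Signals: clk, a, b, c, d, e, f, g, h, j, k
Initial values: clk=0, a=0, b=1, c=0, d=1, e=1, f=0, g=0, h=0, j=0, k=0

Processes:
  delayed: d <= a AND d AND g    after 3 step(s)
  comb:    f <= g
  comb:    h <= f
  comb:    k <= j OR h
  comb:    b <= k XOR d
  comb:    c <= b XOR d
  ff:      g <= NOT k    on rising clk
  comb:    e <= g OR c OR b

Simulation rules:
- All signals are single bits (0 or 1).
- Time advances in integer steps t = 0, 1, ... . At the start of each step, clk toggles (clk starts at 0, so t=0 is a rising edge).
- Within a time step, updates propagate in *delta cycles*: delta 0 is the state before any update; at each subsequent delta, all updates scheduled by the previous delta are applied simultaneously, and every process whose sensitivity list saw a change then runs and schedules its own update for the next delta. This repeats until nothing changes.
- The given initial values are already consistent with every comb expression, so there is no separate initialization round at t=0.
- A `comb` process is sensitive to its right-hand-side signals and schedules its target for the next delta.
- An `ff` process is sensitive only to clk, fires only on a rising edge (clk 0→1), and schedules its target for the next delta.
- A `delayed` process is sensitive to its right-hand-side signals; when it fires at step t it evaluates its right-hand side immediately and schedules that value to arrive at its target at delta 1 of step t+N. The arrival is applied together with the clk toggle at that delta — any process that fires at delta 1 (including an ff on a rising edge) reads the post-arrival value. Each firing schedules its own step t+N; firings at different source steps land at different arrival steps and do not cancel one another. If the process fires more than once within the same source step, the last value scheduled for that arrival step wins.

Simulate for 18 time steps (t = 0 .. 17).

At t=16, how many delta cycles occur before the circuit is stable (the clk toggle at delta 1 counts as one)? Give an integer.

t=0 Δ0: d=1 k=0 j=0 e=1 clk=0 g=0 f=0 a=0 c=0 b=1 h=0
  Δ1: clk:0→1
  Δ2: g:0→1
  Δ3: f:0→1
  Δ4: h:0→1
  Δ5: k:0→1
  Δ6: b:1→0
  Δ7: c:0→1
  (7Δ to stable)
t=1 Δ0: d=1 k=1 j=0 e=1 clk=1 g=1 f=1 a=0 c=1 b=0 h=1
  Δ1: clk:1→0
  (1Δ to stable)
t=2 Δ0: d=1 k=1 j=0 e=1 clk=0 g=1 f=1 a=0 c=1 b=0 h=1
  Δ1: clk:0→1
  Δ2: g:1→0
  Δ3: f:1→0
  Δ4: h:1→0
  Δ5: k:1→0
  Δ6: b:0→1
  Δ7: c:1→0
  (7Δ to stable)
t=3 Δ0: d=1 k=0 j=0 e=1 clk=1 g=0 f=0 a=0 c=0 b=1 h=0
  Δ1: d:1→0, clk:1→0
  Δ2: c:0→1, b:1→0
  Δ3: c:1→0
  Δ4: e:1→0
  (4Δ to stable)
t=4 Δ0: d=0 k=0 j=0 e=0 clk=0 g=0 f=0 a=0 c=0 b=0 h=0
  Δ1: clk:0→1
  Δ2: g:0→1
  Δ3: e:0→1, f:0→1
  Δ4: h:0→1
  Δ5: k:0→1
  Δ6: b:0→1
  Δ7: c:0→1
  (7Δ to stable)
t=5 Δ0: d=0 k=1 j=0 e=1 clk=1 g=1 f=1 a=0 c=1 b=1 h=1
  Δ1: clk:1→0
  (1Δ to stable)
t=6 Δ0: d=0 k=1 j=0 e=1 clk=0 g=1 f=1 a=0 c=1 b=1 h=1
  Δ1: clk:0→1
  Δ2: g:1→0
  Δ3: f:1→0
  Δ4: h:1→0
  Δ5: k:1→0
  Δ6: b:1→0
  Δ7: c:1→0
  Δ8: e:1→0
  (8Δ to stable)
t=7 Δ0: d=0 k=0 j=0 e=0 clk=1 g=0 f=0 a=0 c=0 b=0 h=0
  Δ1: clk:1→0
  (1Δ to stable)
t=8 Δ0: d=0 k=0 j=0 e=0 clk=0 g=0 f=0 a=0 c=0 b=0 h=0
  Δ1: clk:0→1
  Δ2: g:0→1
  Δ3: e:0→1, f:0→1
  Δ4: h:0→1
  Δ5: k:0→1
  Δ6: b:0→1
  Δ7: c:0→1
  (7Δ to stable)
t=9 Δ0: d=0 k=1 j=0 e=1 clk=1 g=1 f=1 a=0 c=1 b=1 h=1
  Δ1: clk:1→0
  (1Δ to stable)
t=10 Δ0: d=0 k=1 j=0 e=1 clk=0 g=1 f=1 a=0 c=1 b=1 h=1
  Δ1: clk:0→1
  Δ2: g:1→0
  Δ3: f:1→0
  Δ4: h:1→0
  Δ5: k:1→0
  Δ6: b:1→0
  Δ7: c:1→0
  Δ8: e:1→0
  (8Δ to stable)
t=11 Δ0: d=0 k=0 j=0 e=0 clk=1 g=0 f=0 a=0 c=0 b=0 h=0
  Δ1: clk:1→0
  (1Δ to stable)
t=12 Δ0: d=0 k=0 j=0 e=0 clk=0 g=0 f=0 a=0 c=0 b=0 h=0
  Δ1: clk:0→1
  Δ2: g:0→1
  Δ3: e:0→1, f:0→1
  Δ4: h:0→1
  Δ5: k:0→1
  Δ6: b:0→1
  Δ7: c:0→1
  (7Δ to stable)
t=13 Δ0: d=0 k=1 j=0 e=1 clk=1 g=1 f=1 a=0 c=1 b=1 h=1
  Δ1: clk:1→0
  (1Δ to stable)
t=14 Δ0: d=0 k=1 j=0 e=1 clk=0 g=1 f=1 a=0 c=1 b=1 h=1
  Δ1: clk:0→1
  Δ2: g:1→0
  Δ3: f:1→0
  Δ4: h:1→0
  Δ5: k:1→0
  Δ6: b:1→0
  Δ7: c:1→0
  Δ8: e:1→0
  (8Δ to stable)
t=15 Δ0: d=0 k=0 j=0 e=0 clk=1 g=0 f=0 a=0 c=0 b=0 h=0
  Δ1: clk:1→0
  (1Δ to stable)
t=16 Δ0: d=0 k=0 j=0 e=0 clk=0 g=0 f=0 a=0 c=0 b=0 h=0
  Δ1: clk:0→1
  Δ2: g:0→1
  Δ3: e:0→1, f:0→1
  Δ4: h:0→1
  Δ5: k:0→1
  Δ6: b:0→1
  Δ7: c:0→1
  (7Δ to stable)
t=17 Δ0: d=0 k=1 j=0 e=1 clk=1 g=1 f=1 a=0 c=1 b=1 h=1
  Δ1: clk:1→0
  (1Δ to stable)

7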